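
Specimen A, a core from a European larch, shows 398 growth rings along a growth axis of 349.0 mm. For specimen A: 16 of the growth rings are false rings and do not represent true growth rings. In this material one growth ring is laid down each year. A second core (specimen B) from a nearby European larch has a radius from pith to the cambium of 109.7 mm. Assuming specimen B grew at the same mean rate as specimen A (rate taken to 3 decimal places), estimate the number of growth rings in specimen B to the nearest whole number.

120 growth rings

Specimen A: adjusted count: 398 − 16 = 382 growth rings.
A: Extension rate ≈ 349.0 / 382 = 0.914 mm per year.
Specimen B: 109.7 mm / 0.914 mm per year = 120.02 years ≈ 120 growth rings.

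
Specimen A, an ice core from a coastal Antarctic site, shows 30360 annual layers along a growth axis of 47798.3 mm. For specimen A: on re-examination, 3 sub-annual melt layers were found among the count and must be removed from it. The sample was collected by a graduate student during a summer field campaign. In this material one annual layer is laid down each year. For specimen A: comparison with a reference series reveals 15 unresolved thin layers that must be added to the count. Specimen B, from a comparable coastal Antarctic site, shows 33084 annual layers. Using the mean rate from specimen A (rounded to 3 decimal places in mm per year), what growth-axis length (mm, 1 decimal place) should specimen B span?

Specimen A: correcting the raw count gives 30360 − 3 + 15 = 30372 true annual layers.
A: Mean rate = 47798.3 mm / 30372 years ≈ 1.574 mm per year.
For B, 1.574 mm/year × 33084 years = 52074.2 mm.

52074.2 mm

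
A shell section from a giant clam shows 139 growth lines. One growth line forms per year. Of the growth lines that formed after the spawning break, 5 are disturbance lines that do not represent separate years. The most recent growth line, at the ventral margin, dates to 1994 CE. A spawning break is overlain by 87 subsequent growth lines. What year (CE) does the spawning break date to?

87 growth lines post-date the spawning break.
87 − 5 false = 82 true growth lines after the spawning break.
The growth line at the ventral margin is 1994 CE, so the spawning break dates to 1994 − 82 = 1912 CE.

1912 CE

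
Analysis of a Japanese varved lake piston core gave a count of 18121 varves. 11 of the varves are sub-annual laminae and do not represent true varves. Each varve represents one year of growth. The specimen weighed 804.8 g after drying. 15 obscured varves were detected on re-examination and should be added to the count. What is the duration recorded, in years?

Correcting the raw count gives 18121 − 11 + 15 = 18125 true varves.
One varve per year makes the duration 18125 years.

18125 yr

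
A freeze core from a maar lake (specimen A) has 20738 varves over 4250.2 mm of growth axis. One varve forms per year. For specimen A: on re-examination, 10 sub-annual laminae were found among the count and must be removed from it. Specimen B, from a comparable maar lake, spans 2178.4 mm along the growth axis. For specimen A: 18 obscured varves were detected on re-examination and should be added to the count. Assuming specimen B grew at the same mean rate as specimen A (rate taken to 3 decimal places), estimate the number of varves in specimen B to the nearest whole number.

10626 varves

Specimen A: after corrections the count is 20738 − 10 + 18 = 20746 varves.
A: Extension rate ≈ 4250.2 / 20746 = 0.205 mm per year.
For B, 2178.4 / 0.205 = 10626.34 years ≈ 10626 varves.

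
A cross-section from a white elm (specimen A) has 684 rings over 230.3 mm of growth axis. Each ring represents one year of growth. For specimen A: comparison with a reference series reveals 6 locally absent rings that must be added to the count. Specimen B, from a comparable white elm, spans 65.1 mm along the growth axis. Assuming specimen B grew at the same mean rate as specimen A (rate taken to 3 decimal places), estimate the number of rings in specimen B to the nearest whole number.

Specimen A: after corrections the count is 684 + 6 = 690 rings.
A: 230.3 mm over 690 years gives 230.3 / 690 ≈ 0.334 mm per year.
For B, 65.1 / 0.334 = 194.91 years ≈ 195 rings.

195 rings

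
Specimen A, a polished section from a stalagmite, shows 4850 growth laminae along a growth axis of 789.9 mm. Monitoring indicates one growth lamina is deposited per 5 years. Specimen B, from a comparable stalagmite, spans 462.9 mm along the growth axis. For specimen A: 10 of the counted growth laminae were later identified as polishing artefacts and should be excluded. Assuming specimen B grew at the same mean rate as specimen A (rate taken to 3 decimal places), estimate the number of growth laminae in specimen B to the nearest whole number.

2805 growth laminae

Specimen A: true growth lamina count = 4850 − 10 = 4840.
Specimen A: multiplying by 5 years per growth lamina: 4840 × 5 = 24200 years.
A: Extension rate ≈ 789.9 / 24200 = 0.033 mm/year.
Specimen B: 462.9 mm / 0.033 mm per year = 14027.27 years; at 5 years per growth lamina that is 14027.27 / 5 ≈ 2805 growth laminae.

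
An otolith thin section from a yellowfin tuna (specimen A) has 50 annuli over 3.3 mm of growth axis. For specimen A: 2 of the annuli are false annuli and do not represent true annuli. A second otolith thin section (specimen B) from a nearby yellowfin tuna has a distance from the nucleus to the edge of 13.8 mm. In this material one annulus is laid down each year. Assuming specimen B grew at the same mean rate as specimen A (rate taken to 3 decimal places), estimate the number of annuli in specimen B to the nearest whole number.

200 annuli

Specimen A: correcting the raw count gives 50 − 2 = 48 true annuli.
A: Extension rate ≈ 3.3 / 48 = 0.069 mm/yr.
For B, 13.8 / 0.069 = 200.00 years ≈ 200 annuli.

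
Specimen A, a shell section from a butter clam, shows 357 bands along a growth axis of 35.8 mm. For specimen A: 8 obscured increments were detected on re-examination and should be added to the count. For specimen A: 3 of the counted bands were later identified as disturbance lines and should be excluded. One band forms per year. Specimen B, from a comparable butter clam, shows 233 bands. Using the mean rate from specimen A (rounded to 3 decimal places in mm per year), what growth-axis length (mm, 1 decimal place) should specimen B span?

23.1 mm

Specimen A: correcting the raw count gives 357 − 3 + 8 = 362 true bands.
A: Mean rate = 35.8 mm / 362 years ≈ 0.099 mm/yr.
Length of B = 0.099 × 233 = 23.1 mm.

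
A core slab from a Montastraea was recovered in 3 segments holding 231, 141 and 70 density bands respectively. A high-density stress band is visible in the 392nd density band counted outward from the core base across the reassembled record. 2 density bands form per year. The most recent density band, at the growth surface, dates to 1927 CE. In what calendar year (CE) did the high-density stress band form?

1902 CE

Total density bands = 231 + 141 + 70 = 442.
442 − 392 = 50 density bands lie beyond the high-density stress band toward the growth surface.
With 2 density bands per year, 50 / 2 = 25 years.
1927 − 25 = 1902 CE.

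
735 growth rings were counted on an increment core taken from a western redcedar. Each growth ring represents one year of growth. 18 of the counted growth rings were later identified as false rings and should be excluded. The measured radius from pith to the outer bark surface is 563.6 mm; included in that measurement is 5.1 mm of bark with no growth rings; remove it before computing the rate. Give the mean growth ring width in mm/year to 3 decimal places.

After corrections the count is 735 − 18 = 717 growth rings.
Net length = 563.6 − 5.1 = 558.5 mm.
Extension rate ≈ 558.5 / 717 = 0.779 mm/year.

0.779 mm/year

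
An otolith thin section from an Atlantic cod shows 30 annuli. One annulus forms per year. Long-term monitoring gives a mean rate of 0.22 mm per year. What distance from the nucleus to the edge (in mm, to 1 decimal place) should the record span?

6.6 mm

30 years of growth are recorded.
30 years at 0.22 mm/year gives 0.22 × 30 = 6.6 mm.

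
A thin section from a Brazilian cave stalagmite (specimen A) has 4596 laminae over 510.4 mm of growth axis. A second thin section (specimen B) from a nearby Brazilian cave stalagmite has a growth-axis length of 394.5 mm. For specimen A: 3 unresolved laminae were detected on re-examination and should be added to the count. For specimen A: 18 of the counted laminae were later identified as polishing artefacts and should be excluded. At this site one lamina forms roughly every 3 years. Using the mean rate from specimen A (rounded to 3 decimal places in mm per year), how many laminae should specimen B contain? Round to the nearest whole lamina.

Specimen A: correcting the raw count gives 4596 − 18 + 3 = 4581 true laminae.
Specimen A: multiplying by 3 years per lamina: 4581 × 3 = 13743 years.
A: 510.4 mm over 13743 years gives 510.4 / 13743 ≈ 0.037 mm/year.
B spans 394.5 / 0.037 = 10662.16 years; at 3 years per lamina that is 10662.16 / 3 ≈ 3554 laminae.

3554 laminae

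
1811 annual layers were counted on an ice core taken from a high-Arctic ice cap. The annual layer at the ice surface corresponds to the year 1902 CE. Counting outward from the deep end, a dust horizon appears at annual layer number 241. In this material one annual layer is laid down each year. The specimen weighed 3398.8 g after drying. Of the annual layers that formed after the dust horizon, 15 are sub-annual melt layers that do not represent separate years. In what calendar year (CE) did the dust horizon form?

347 CE

Between annual layer 241 and the ice surface there are 1811 − 241 = 1570 annual layers.
1570 − 15 false = 1555 true annual layers after the dust horizon.
The annual layer at the ice surface is 1902 CE, so the dust horizon dates to 1902 − 1555 = 347 CE.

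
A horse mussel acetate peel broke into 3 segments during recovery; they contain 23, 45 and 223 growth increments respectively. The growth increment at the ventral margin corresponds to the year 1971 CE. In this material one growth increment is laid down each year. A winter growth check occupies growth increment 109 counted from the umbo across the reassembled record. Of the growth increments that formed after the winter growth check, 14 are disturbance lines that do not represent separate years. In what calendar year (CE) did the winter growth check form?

1803 CE

Total growth increments = 23 + 45 + 223 = 291.
The winter growth check sits at growth increment 109 from the umbo, so 291 − 109 = 182 growth increments formed after it.
182 − 14 false = 168 true growth increments after the winter growth check.
The growth increment at the ventral margin is 1971 CE, so the winter growth check dates to 1971 − 168 = 1803 CE.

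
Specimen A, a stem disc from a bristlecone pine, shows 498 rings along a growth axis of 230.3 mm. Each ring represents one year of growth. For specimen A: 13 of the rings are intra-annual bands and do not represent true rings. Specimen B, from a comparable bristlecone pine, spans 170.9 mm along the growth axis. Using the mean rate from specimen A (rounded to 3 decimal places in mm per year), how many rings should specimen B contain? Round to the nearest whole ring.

360 rings

Specimen A: true ring count = 498 − 13 = 485.
A: 230.3 mm over 485 years gives 230.3 / 485 ≈ 0.475 mm/year.
Specimen B: 170.9 mm / 0.475 mm per year = 359.79 years ≈ 360 rings.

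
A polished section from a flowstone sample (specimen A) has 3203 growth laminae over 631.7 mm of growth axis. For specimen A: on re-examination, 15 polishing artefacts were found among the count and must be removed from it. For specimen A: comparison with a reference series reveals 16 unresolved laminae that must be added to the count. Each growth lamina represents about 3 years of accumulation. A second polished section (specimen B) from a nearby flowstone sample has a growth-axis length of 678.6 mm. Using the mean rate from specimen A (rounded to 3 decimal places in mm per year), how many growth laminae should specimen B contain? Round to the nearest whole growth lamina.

Specimen A: correcting the raw count gives 3203 − 15 + 16 = 3204 true growth laminae.
Specimen A: multiplying by 3 years per growth lamina: 3204 × 3 = 9612 years.
A: Mean rate = 631.7 mm / 9612 years ≈ 0.066 mm/year.
B spans 678.6 / 0.066 = 10281.82 years; at 3 years per growth lamina that is 10281.82 / 3 ≈ 3427 growth laminae.

3427 growth laminae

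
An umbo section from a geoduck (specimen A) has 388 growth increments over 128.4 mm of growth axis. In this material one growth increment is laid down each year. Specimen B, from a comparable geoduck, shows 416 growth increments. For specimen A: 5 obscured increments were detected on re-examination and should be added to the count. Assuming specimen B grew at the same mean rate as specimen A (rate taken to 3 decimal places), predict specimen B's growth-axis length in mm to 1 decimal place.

136.0 mm

Specimen A: true growth increment count = 388 + 5 = 393.
A: Extension rate ≈ 128.4 / 393 = 0.327 mm/yr.
For B, 0.327 mm/year × 416 years = 136.0 mm.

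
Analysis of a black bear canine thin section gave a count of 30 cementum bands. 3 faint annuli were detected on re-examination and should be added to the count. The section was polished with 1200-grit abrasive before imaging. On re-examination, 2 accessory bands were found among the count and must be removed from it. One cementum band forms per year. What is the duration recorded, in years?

31 years

Correcting the raw count gives 30 − 2 + 3 = 31 true cementum bands.
At one cementum band per year, that is 31 years.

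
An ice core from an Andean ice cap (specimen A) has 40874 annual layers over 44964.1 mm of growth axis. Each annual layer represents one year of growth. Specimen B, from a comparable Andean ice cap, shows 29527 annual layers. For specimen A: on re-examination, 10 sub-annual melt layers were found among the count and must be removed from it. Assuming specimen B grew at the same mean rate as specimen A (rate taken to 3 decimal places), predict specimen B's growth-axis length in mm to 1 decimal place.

Specimen A: after corrections the count is 40874 − 10 = 40864 annual layers.
A: 44964.1 mm over 40864 years gives 44964.1 / 40864 ≈ 1.100 mm/yr.
B's length ≈ 1.100 × 29527 = 32479.7 mm.

32479.7 mm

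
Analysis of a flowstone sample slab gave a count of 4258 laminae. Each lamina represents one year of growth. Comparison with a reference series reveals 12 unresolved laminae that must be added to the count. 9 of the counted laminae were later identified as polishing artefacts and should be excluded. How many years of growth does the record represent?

4261 years

Adjusted count: 4258 − 9 + 12 = 4261 laminae.
With a one-to-one lamina periodicity this is 4261 years.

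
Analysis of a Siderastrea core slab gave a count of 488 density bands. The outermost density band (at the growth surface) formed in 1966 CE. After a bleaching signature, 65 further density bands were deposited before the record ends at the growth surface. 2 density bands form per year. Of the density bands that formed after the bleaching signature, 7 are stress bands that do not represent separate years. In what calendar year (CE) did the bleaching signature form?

1937 CE

65 density bands post-date the bleaching signature.
Removing the 7 false density bands leaves 65 − 7 = 58 true density bands beyond the bleaching signature.
58 density bands at 2 per year is 58 / 2 = 29 years.
Counting back 29 years from 1966 CE places the bleaching signature in 1966 − 29 = 1937 CE.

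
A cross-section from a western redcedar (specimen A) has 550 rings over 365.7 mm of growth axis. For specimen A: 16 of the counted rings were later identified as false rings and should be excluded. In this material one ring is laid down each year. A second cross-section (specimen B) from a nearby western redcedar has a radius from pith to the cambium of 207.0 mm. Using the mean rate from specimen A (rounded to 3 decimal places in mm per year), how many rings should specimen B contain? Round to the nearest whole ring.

302 rings

Specimen A: true ring count = 550 − 16 = 534.
A: 365.7 mm over 534 years gives 365.7 / 534 ≈ 0.685 mm/year.
Specimen B: 207.0 mm / 0.685 mm per year = 302.19 years ≈ 302 rings.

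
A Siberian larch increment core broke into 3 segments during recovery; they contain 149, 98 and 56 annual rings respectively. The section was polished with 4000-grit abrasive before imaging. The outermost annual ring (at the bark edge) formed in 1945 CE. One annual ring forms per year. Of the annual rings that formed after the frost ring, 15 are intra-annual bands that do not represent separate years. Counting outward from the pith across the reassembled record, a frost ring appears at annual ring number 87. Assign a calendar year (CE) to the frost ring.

1744 CE

Total annual rings = 149 + 98 + 56 = 303.
Between annual ring 87 and the bark edge there are 303 − 87 = 216 annual rings.
Removing the 15 false annual rings leaves 216 − 15 = 201 true annual rings beyond the frost ring.
The annual ring at the bark edge is 1945 CE, so the frost ring dates to 1945 − 201 = 1744 CE.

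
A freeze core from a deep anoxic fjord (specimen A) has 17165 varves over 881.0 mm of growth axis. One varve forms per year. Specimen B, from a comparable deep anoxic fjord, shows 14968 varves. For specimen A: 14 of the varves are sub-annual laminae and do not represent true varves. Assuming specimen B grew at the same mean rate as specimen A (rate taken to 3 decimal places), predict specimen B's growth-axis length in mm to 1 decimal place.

Specimen A: after corrections the count is 17165 − 14 = 17151 varves.
A: 881.0 mm over 17151 years gives 881.0 / 17151 ≈ 0.051 mm/year.
Length of B = 0.051 × 14968 = 763.4 mm.

763.4 mm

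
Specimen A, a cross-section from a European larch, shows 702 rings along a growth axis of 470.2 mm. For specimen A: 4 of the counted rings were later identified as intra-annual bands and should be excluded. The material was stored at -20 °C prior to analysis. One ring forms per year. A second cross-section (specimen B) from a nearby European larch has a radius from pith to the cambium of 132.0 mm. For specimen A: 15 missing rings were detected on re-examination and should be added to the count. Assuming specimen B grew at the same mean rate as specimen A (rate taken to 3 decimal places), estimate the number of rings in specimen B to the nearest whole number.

Specimen A: correcting the raw count gives 702 − 4 + 15 = 713 true rings.
A: Mean rate = 470.2 mm / 713 years ≈ 0.659 mm/year.
Specimen B: 132.0 mm / 0.659 mm per year = 200.30 years ≈ 200 rings.

200 rings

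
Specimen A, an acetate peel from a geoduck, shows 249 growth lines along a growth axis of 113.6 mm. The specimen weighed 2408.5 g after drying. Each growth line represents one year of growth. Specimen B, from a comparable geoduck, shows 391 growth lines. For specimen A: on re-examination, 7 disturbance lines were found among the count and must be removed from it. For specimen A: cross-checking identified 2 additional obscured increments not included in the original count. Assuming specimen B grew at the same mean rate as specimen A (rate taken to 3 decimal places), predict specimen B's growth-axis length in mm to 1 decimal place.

182.2 mm

Specimen A: after corrections the count is 249 − 7 + 2 = 244 growth lines.
A: 113.6 mm over 244 years gives 113.6 / 244 ≈ 0.466 mm/year.
Length of B = 0.466 × 391 = 182.2 mm.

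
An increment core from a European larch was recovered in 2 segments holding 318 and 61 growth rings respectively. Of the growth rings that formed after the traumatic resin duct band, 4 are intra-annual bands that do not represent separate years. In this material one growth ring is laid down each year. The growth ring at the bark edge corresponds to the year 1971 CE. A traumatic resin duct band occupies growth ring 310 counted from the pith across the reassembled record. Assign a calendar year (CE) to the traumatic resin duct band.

Total growth rings = 318 + 61 = 379.
Between growth ring 310 and the bark edge there are 379 − 310 = 69 growth rings.
Excluding 4 false growth rings: 69 − 4 = 65.
Counting back 65 years from 1971 CE places the traumatic resin duct band in 1971 − 65 = 1906 CE.

1906 CE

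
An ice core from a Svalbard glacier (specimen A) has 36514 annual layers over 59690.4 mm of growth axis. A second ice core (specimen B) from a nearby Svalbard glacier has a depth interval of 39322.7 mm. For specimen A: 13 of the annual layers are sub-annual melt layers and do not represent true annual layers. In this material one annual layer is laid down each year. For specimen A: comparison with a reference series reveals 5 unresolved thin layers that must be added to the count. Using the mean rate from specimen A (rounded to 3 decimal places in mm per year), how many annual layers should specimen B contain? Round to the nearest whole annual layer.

24051 annual layers

Specimen A: after corrections the count is 36514 − 13 + 5 = 36506 annual layers.
A: Mean rate = 59690.4 mm / 36506 years ≈ 1.635 mm/year.
Specimen B: 39322.7 mm / 1.635 mm per year = 24050.58 years ≈ 24051 annual layers.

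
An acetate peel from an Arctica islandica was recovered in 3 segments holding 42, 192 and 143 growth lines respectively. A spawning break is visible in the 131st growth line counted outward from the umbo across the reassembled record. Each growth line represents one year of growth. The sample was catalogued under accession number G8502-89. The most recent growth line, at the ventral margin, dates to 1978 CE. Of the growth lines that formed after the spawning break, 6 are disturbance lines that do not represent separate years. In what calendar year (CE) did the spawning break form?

1738 CE

Total growth lines = 42 + 192 + 143 = 377.
Between growth line 131 and the ventral margin there are 377 − 131 = 246 growth lines.
246 − 6 false = 240 true growth lines after the spawning break.
1978 − 240 = 1738 CE.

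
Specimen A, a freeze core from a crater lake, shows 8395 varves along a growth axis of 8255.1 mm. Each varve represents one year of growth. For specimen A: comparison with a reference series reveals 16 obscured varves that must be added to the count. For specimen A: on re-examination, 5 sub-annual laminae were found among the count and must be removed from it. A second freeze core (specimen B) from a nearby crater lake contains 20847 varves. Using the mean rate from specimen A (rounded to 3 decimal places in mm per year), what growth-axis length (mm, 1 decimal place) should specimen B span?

20471.8 mm

Specimen A: true varve count = 8395 − 5 + 16 = 8406.
A: Extension rate ≈ 8255.1 / 8406 = 0.982 mm/yr.
For B, 0.982 mm/year × 20847 years = 20471.8 mm.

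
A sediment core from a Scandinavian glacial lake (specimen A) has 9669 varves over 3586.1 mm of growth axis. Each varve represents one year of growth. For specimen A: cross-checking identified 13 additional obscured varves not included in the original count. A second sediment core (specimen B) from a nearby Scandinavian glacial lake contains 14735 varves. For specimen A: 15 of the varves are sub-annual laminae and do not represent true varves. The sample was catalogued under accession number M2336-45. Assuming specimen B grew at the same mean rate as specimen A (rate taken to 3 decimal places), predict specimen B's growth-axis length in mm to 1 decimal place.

5466.7 mm

Specimen A: correcting the raw count gives 9669 − 15 + 13 = 9667 true varves.
A: Extension rate ≈ 3586.1 / 9667 = 0.371 mm/year.
B's length ≈ 0.371 × 14735 = 5466.7 mm.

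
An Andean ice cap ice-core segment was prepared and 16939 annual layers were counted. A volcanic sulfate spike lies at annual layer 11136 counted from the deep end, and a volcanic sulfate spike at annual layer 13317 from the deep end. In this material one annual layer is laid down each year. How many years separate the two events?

2181 years

The two markers are separated by 13317 − 11136 = 2181 annual layers.
One annual layer per year makes the interval 2181 years.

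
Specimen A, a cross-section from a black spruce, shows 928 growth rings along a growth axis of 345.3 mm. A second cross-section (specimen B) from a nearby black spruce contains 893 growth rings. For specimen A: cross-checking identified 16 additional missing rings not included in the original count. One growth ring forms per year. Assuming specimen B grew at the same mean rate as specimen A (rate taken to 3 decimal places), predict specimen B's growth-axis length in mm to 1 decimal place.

326.8 mm

Specimen A: true growth ring count = 928 + 16 = 944.
A: Mean rate = 345.3 mm / 944 years ≈ 0.366 mm/yr.
B's length ≈ 0.366 × 893 = 326.8 mm.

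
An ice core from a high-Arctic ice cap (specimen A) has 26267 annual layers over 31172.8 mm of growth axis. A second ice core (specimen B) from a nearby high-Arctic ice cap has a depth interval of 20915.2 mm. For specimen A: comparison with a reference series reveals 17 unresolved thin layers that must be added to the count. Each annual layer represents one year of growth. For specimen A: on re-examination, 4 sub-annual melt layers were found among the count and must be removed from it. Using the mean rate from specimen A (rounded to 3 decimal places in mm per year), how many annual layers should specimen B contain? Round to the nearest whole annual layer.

17635 annual layers

Specimen A: adjusted count: 26267 − 4 + 17 = 26280 annual layers.
A: Extension rate ≈ 31172.8 / 26280 = 1.186 mm per year.
Specimen B: 20915.2 mm / 1.186 mm per year = 17635.08 years ≈ 17635 annual layers.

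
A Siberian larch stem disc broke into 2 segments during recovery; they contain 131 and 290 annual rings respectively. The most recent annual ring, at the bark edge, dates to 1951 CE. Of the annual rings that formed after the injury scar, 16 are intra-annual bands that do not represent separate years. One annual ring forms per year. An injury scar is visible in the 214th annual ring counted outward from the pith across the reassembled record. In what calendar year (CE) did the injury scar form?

1760 CE

Total annual rings = 131 + 290 = 421.
Between annual ring 214 and the bark edge there are 421 − 214 = 207 annual rings.
207 − 16 false = 191 true annual rings after the injury scar.
1951 − 191 = 1760 CE.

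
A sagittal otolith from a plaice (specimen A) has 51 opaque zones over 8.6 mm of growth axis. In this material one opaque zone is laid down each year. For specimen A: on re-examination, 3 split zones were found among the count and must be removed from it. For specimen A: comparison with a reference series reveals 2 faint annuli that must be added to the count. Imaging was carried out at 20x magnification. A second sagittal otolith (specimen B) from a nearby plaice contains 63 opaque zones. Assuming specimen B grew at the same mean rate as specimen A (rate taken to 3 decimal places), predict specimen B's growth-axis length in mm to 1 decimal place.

10.8 mm

Specimen A: after corrections the count is 51 − 3 + 2 = 50 opaque zones.
A: Extension rate ≈ 8.6 / 50 = 0.172 mm/yr.
For B, 0.172 mm/year × 63 years = 10.8 mm.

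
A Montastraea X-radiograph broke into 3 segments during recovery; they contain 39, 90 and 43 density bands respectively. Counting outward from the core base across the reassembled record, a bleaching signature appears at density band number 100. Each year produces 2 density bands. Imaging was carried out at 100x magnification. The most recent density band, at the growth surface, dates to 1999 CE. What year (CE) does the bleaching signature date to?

Total density bands = 39 + 90 + 43 = 172.
The bleaching signature sits at density band 100 from the core base, so 172 − 100 = 72 density bands formed after it.
Dividing by 2 density bands per year: 72 / 2 = 36 years.
The density band at the growth surface is 1999 CE, so the bleaching signature dates to 1999 − 36 = 1963 CE.

1963 CE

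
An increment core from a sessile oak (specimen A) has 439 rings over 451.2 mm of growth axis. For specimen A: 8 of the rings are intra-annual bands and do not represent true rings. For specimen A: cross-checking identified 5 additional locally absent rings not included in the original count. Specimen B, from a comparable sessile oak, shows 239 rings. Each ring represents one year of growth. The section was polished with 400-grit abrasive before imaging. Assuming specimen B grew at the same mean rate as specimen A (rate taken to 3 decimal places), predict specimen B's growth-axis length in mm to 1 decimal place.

Specimen A: correcting the raw count gives 439 − 8 + 5 = 436 true rings.
A: Extension rate ≈ 451.2 / 436 = 1.035 mm/yr.
B's length ≈ 1.035 × 239 = 247.4 mm.

247.4 mm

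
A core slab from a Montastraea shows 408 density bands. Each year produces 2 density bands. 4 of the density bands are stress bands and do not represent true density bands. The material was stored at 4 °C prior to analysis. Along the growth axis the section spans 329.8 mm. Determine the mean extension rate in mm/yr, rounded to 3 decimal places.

Adjusted count: 408 − 4 = 404 density bands.
Dividing by 2 density bands per year: 404 / 2 = 202 years.
Extension rate ≈ 329.8 / 202 = 1.633 mm/yr.

1.633 mm/yr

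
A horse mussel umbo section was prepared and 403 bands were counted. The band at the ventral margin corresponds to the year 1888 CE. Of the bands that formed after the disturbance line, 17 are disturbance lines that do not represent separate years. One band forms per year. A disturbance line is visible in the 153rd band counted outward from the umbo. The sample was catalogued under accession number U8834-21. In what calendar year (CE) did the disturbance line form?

403 − 153 = 250 bands lie beyond the disturbance line toward the ventral margin.
250 − 17 false = 233 true bands after the disturbance line.
The band at the ventral margin is 1888 CE, so the disturbance line dates to 1888 − 233 = 1655 CE.

1655 CE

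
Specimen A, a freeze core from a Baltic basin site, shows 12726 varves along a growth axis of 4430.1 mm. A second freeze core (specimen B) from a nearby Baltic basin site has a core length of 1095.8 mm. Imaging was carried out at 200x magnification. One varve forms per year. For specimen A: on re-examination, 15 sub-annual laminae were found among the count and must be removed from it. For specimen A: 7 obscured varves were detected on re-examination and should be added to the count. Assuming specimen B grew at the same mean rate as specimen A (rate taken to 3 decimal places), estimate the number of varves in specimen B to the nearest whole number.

3149 varves

Specimen A: adjusted count: 12726 − 15 + 7 = 12718 varves.
A: Extension rate ≈ 4430.1 / 12718 = 0.348 mm per year.
B spans 1095.8 / 0.348 = 3148.85 years ≈ 3149 varves.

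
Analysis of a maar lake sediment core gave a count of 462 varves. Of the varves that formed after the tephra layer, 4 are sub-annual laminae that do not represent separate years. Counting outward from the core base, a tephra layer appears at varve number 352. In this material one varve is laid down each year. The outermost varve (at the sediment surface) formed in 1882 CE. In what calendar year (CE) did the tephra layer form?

The tephra layer sits at varve 352 from the core base, so 462 − 352 = 110 varves formed after it.
Excluding 4 false varves: 110 − 4 = 106.
The varve at the sediment surface is 1882 CE, so the tephra layer dates to 1882 − 106 = 1776 CE.

1776 CE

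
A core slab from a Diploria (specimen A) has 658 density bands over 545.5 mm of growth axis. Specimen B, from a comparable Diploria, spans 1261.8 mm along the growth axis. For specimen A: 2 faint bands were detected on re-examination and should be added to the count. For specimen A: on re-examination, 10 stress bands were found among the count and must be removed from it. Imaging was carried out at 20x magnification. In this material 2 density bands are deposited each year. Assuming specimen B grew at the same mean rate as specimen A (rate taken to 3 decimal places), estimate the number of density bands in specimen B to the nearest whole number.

Specimen A: after corrections the count is 658 − 10 + 2 = 650 density bands.
Specimen A: with 2 density bands per year, 650 / 2 = 325 years.
A: 545.5 mm over 325 years gives 545.5 / 325 ≈ 1.678 mm/yr.
For B, 1261.8 / 1.678 = 751.97 years; at 2 density bands per year that is 751.97 × 2 ≈ 1504 density bands.

1504 density bands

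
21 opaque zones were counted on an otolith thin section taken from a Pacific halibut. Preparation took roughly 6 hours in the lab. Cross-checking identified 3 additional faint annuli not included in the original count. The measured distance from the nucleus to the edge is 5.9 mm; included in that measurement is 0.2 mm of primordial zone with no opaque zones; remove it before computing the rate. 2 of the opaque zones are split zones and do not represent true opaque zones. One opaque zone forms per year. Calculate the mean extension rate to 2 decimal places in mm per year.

0.26 mm per year

After corrections the count is 21 − 2 + 3 = 22 opaque zones.
Removing the 0.2 mm offcut leaves 5.9 − 0.2 = 5.7 mm.
Extension rate ≈ 5.7 / 22 = 0.26 mm per year.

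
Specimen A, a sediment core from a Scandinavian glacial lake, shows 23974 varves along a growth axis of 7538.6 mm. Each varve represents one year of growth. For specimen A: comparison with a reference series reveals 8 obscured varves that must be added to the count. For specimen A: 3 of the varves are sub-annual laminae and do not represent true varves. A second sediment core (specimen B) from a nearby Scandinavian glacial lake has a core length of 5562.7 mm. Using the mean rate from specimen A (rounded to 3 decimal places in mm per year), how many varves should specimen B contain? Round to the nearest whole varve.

17716 varves

Specimen A: correcting the raw count gives 23974 − 3 + 8 = 23979 true varves.
A: 7538.6 mm over 23979 years gives 7538.6 / 23979 ≈ 0.314 mm/year.
B spans 5562.7 / 0.314 = 17715.61 years ≈ 17716 varves.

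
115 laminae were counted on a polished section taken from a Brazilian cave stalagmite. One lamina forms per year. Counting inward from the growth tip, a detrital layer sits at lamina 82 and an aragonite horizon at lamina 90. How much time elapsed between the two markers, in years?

8 years

The two markers are separated by 90 − 82 = 8 laminae.
That is 8 years at one lamina per year.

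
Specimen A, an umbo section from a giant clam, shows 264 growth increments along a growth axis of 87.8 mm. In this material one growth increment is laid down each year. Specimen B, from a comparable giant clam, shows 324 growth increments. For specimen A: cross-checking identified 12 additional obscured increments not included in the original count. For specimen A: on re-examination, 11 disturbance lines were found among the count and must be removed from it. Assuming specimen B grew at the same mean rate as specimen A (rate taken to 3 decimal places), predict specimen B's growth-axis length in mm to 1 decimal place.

Specimen A: true growth increment count = 264 − 11 + 12 = 265.
A: Extension rate ≈ 87.8 / 265 = 0.331 mm per year.
B's length ≈ 0.331 × 324 = 107.2 mm.

107.2 mm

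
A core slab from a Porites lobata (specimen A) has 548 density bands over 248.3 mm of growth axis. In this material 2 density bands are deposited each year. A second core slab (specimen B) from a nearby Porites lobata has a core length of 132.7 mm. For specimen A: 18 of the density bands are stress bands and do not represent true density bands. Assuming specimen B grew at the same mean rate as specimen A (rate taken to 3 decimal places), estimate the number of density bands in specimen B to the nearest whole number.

283 density bands

Specimen A: adjusted count: 548 − 18 = 530 density bands.
Specimen A: 530 density bands at 2 per year is 530 / 2 = 265 years.
A: 248.3 mm over 265 years gives 248.3 / 265 ≈ 0.937 mm/yr.
Specimen B: 132.7 mm / 0.937 mm per year = 141.62 years; at 2 density bands per year that is 141.62 × 2 ≈ 283 density bands.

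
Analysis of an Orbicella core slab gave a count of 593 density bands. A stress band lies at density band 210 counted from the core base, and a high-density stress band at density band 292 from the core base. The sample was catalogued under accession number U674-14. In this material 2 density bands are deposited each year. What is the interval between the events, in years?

292 − 210 = 82 density bands lie between the two events.
With 2 density bands per year, 82 / 2 = 41 years.

41 years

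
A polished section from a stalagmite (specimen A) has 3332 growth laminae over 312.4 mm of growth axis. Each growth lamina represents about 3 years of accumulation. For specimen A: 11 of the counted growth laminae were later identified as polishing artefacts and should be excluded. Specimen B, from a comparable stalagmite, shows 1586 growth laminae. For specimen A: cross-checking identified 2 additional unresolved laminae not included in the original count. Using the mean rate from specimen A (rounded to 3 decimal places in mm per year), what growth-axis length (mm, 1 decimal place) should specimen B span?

147.5 mm

Specimen A: adjusted count: 3332 − 11 + 2 = 3323 growth laminae.
Specimen A: multiplying by 3 years per growth lamina: 3323 × 3 = 9969 years.
A: 312.4 mm over 9969 years gives 312.4 / 9969 ≈ 0.031 mm/year.
Specimen B: multiplying by 3 years per growth lamina: 1586 × 3 = 4758 years. Length of B = 0.031 × 4758 = 147.5 mm.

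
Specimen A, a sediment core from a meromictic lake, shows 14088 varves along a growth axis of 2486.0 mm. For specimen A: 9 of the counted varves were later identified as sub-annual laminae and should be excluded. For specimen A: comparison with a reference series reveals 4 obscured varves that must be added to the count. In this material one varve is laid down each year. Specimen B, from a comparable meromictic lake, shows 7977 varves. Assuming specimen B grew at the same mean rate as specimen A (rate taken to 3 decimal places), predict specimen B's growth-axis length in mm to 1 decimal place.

1411.9 mm

Specimen A: after corrections the count is 14088 − 9 + 4 = 14083 varves.
A: Extension rate ≈ 2486.0 / 14083 = 0.177 mm/year.
Length of B = 0.177 × 7977 = 1411.9 mm.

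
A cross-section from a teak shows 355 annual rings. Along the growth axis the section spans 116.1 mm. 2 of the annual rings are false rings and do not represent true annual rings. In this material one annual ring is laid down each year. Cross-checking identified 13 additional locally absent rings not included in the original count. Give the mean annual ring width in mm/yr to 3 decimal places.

Adjusted count: 355 − 2 + 13 = 366 annual rings.
Mean rate = 116.1 mm / 366 years ≈ 0.317 mm/yr.

0.317 mm/yr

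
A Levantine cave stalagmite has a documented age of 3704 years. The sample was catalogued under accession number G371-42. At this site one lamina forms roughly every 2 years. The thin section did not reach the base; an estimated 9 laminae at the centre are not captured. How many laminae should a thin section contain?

1843 laminae

At 2 years per lamina, 3704 / 2 = 1852 laminae are expected.
1852 − 9 missed = 1843 laminae expected in the prepared section.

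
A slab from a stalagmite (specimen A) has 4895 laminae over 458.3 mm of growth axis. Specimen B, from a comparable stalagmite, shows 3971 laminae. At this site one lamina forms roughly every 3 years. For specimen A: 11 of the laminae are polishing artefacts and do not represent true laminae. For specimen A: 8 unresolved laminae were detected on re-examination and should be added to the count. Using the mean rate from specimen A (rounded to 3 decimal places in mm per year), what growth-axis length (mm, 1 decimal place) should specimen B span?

369.3 mm

Specimen A: adjusted count: 4895 − 11 + 8 = 4892 laminae.
Specimen A: at 3 years per lamina, 4892 × 3 = 14676 years.
A: Extension rate ≈ 458.3 / 14676 = 0.031 mm/year.
Specimen B: 3971 laminae at 3 years each span 3971 × 3 = 11913 years. Length of B = 0.031 × 11913 = 369.3 mm.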